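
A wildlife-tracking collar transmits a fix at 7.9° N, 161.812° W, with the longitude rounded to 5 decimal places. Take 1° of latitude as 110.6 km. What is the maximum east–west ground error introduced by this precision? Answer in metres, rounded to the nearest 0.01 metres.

Rounding to 5 decimal places leaves the longitude within ±5e-06° of the true value.
One degree of longitude at 7.9° is 110600 × cos 7.9° ≈ 110600 × 0.9905 = 109550 m.
Maximum E–W displacement: 5e-06 × 109550 = 0.547752 m.

0.55 metres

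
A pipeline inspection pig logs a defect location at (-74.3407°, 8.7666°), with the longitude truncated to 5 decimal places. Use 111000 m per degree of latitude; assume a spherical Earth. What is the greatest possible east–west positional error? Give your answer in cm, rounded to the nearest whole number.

Truncating at 5 decimal places can drop up to a full unit in the last place, so the longitude may be off by as much as 1e-05°.
At latitude 74.3407° a degree of longitude spans 111000 m × cos 74.3407° = 111000 × 0.2699 ≈ 29960.7 m.
East–west error: 1e-05° × 29960.7 m/° ≈ 0.299607 m.
That is 0.299607 m = 29.961 cm.

30 cm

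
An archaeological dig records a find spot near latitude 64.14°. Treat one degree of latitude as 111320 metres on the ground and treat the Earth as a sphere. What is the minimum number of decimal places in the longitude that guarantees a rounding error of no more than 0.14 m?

At 64.14° one degree of longitude covers 111320 × cos 64.14° ≈ 111320 × 0.4362 ≈ 48554.9 m.
Rounding to N decimal places gives at most 0.5 × 10⁻ᴺ degrees of error, i.e. 0.5 × 10⁻ᴺ × 48554.9 m.
Need 0.5 × 48554.9 × 10⁻ᴺ ≤ 0.14 → 10⁻ᴺ ≤ 5.767e-06, so N ≥ 5.24.
At 5 places the error can reach 0.243 m, but 6 places keeps it to 0.0243 m.

6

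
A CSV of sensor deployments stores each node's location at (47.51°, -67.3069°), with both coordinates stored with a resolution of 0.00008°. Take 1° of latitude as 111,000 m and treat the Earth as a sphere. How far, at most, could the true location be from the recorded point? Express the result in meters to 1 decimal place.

5.4 meters

With a 0.00008° grid the true value lies within half a step, ±0.00008°/2 = ±4e-05°, of the stored one.
North–south component: 4e-05° × 111000 = 4.44 m.
East–west component at 47.51°: 4e-05° × 111000 × cos 47.51° ≈ 4e-05 × 74976.2 ≈ 2.99905 m.
Worst case both components are at the extreme and orthogonal: √(4.44² + 2.99905²) ≈ 5.35797 m.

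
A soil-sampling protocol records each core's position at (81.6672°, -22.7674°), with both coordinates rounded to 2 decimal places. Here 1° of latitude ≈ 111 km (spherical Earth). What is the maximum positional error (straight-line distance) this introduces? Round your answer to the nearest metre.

Rounding to 2 decimal places leaves each coordinate within ±0.005° of the true value.
Latitude error → 0.005 × 111000 = 555 m along the meridian.
Longitude error → 0.005 × 111000 × cos 81.6672° = 0.005 × 111000 × 0.1449 ≈ 80.4321 m.
Combining orthogonally: (555² + 80.4321²)^½ ≈ 560.798 m.

561 metres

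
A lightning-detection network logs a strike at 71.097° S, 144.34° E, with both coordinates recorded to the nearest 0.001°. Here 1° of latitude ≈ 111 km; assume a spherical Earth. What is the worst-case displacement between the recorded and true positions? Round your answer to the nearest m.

Rounding to 3 decimal places leaves each coordinate within ±0.0005° of the true value.
Latitude error → 0.0005 × 111000 = 55.5 m along the meridian.
East–west component at 71.097°: 0.0005° × 111000 × cos 71.097° ≈ 0.0005 × 35960.3 ≈ 17.9802 m.
The two errors are perpendicular, so the maximum displacement is √(55.5² + 17.9802²) ≈ 58.3398 m.

58 m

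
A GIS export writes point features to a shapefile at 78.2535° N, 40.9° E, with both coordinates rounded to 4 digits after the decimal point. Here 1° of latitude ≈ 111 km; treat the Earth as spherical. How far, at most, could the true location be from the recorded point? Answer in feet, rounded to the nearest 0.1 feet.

Rounding to 4 decimal places leaves each coordinate within ±5e-05° of the true value.
Latitude error → 5e-05 × 111000 = 5.55 m along the meridian.
E–W at 78.2535°: 5e-05° × 111000 × cos 78.2535° = 5e-05 × 111000 × 0.2036 ≈ 1.12988 m.
Combining orthogonally: (5.55² + 1.12988²)^½ ≈ 5.66384 m.
In feet: 5.66384 m ÷ 0.3048 ≈ 18.582 ft.

18.6 feet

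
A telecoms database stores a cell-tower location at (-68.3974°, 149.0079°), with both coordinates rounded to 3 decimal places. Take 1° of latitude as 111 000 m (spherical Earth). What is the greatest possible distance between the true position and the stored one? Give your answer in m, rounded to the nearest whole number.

Rounding to 3 decimal places leaves each coordinate within ±0.0005° of the true value.
Latitude error → 0.0005 × 111000 = 55.5 m along the meridian.
E–W at 68.3974°: 0.0005° × 111000 × cos 68.3974° = 0.0005 × 111000 × 0.3682 ≈ 20.4333 m.
The two errors are perpendicular, so the maximum displacement is √(55.5² + 20.4333²) ≈ 59.1419 m.

59 m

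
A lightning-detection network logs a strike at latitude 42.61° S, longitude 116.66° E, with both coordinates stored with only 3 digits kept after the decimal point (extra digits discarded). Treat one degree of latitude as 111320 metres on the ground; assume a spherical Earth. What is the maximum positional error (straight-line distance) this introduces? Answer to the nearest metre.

138 metres

Truncating at 3 decimal places can drop up to a full unit in the last place, so each coordinate may be off by as much as 0.001°.
Latitude error → 0.001 × 111320 = 111.32 m along the meridian.
E–W at 42.61°: 0.001° × 111320 × cos 42.61° = 0.001 × 111320 × 0.7360 ≈ 81.9292 m.
Combining orthogonally: (111.32² + 81.9292²)^½ ≈ 138.219 m.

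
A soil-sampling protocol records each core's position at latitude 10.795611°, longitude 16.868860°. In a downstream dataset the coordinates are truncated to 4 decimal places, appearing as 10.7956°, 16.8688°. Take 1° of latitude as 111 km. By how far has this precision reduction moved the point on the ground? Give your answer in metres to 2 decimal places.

Δlat = 10.795611 − 10.7956 = +0.000011°; Δlon = 16.868860 − 16.8688 = +0.000060°.
N–S: 0.000011° × 111000 m/° = 1.221 m.
East–west at this latitude: 0.000060° × 111000 × cos 10.7956° ≈ 0.000060 × 109035 = 6.54213 m.
Combined displacement = (1.221² + 6.54213²)^½ ≈ 6.6551 m.

6.66 metres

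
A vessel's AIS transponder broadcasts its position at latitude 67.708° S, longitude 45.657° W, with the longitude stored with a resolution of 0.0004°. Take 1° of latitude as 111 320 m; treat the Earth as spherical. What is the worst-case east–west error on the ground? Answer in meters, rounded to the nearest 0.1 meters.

With a 0.0004° grid the true value lies within half a step, ±0.0004°/2 = ±0.0002°, of the stored one.
Parallels shrink by cos φ, so at 67.708° a degree of longitude is 111320 × 0.3793 ≈ 42226.7 m.
East–west error: 0.0002° × 42226.7 m/° ≈ 8.44534 m.

8.4 meters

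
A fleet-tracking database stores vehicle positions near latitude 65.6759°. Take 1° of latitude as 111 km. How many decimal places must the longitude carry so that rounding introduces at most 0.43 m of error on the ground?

5 decimal places

At 65.6759° one degree of longitude covers 111000 × cos 65.6759° ≈ 111000 × 0.4119 ≈ 45720.6 m.
N decimal places → at most half a unit in the last place, 0.5 × 10⁻ᴺ° = 45720.6/2 × 10⁻ᴺ m.
Need 0.5 × 45720.6 × 10⁻ᴺ ≤ 0.43 → 10⁻ᴺ ≤ 1.881e-05, so N ≥ 4.73.
At 4 places the error can reach 2.29 m, but 5 places keeps it to 0.229 m.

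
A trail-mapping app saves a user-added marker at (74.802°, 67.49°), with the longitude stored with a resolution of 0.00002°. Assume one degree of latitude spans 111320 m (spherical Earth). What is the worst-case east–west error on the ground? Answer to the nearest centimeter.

29 centimeters

With a 0.00002° grid the true value lies within half a step, ±0.00002°/2 = ±1e-05°, of the stored one.
At latitude 74.802° a degree of longitude spans 111320 m × cos 74.802° = 111320 × 0.2622 ≈ 29183.1 m.
Maximum E–W displacement: 1e-05 × 29183.1 = 0.291831 m.
That is 0.291831 m = 29.183 cm.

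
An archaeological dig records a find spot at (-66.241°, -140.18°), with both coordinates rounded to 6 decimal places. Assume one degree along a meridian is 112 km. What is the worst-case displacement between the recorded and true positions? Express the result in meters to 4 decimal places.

0.0604 meters

Rounding to 6 decimal places leaves each coordinate within ±5e-07° of the true value.
N–S: 5e-07° × 112000 m/° = 0.056 m.
East–west component at 66.241°: 5e-07° × 112000 × cos 66.241° ≈ 5e-07 × 45123.7 ≈ 0.0225619 m.
Worst case both components are at the extreme and orthogonal: √(0.056² + 0.0225619²) ≈ 0.0603741 m.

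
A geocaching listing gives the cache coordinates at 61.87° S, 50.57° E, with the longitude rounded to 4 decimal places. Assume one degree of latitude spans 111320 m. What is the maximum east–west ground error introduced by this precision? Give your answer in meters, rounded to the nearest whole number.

3 meters

Rounding to 4 decimal places leaves the longitude within ±5e-05° of the true value.
Parallels shrink by cos φ, so at 61.87° a degree of longitude is 111320 × 0.4715 ≈ 52484.5 m.
So at most 5e-05° × 52484.5 ≈ 2.62422 m east–west.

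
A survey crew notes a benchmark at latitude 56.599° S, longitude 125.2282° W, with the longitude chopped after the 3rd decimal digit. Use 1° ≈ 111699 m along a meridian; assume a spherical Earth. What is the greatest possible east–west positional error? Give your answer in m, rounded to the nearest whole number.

61 m

Truncating at 3 decimal places can drop up to a full unit in the last place, so the longitude may be off by as much as 0.001°.
One degree of longitude at 56.599° is 111699 × cos 56.599° ≈ 111699 × 0.5505 = 61489.8 m.
East–west error: 0.001° × 61489.8 m/° ≈ 61.4898 m.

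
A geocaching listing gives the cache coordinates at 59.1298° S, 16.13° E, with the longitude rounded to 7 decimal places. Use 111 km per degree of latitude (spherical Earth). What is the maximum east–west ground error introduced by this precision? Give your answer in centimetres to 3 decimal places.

0.285 centimetres

Rounding to 7 decimal places leaves the longitude within ±5e-08° of the true value.
Parallels shrink by cos φ, so at 59.1298° a degree of longitude is 111000 × 0.5131 ≈ 56953.5 m.
So at most 5e-08° × 56953.5 ≈ 0.00284768 m east–west.
That is 0.00284768 m = 0.28477 cm.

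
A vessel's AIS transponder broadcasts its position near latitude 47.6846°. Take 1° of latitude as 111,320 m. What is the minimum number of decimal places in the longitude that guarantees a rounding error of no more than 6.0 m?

At 47.6846° one degree of longitude covers 111320 × cos 47.6846° ≈ 111320 × 0.6732 ≈ 74941.9 m.
N decimal places → at most half a unit in the last place, 0.5 × 10⁻ᴺ° = 74941.9/2 × 10⁻ᴺ m.
Need 0.5 × 74941.9 × 10⁻ᴺ ≤ 6.0 → 10⁻ᴺ ≤ 1.601e-04, so N ≥ 3.80.
N = 3 would give 37.5 m (too coarse); N = 4 gives 3.75 m ≤ 6.0 m.

4 decimal places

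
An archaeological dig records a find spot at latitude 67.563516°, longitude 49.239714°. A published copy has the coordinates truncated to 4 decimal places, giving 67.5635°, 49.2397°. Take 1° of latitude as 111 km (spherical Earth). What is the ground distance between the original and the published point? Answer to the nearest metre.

2 metres

The latitude changed by +0.000016° and the longitude by +0.000014°.
North–south shift: 0.000016 × 111000 = 1.776 m.
E–W at 67.5635°: 0.000014° × 111000 × cos 67.5635° = 0.000014 × 111000 × 0.3817 ≈ 0.593099 m.
Hypotenuse of the two orthogonal shifts: √(1.776² + 0.593099²) = 1.87242 m.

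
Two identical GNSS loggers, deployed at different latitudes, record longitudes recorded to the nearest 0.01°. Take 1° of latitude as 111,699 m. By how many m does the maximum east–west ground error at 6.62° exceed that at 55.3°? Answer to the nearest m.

237 m

Rounding to 2 decimal places leaves the longitude within ±0.005° of the true value.
Error at 6.62° = 0.005° × 111699 × cos 6.62° ≈ 558.5 × 0.9933 = 554.77 m.
At 55.3°: 0.005° × 111699 × cos 55.3° = 0.005 × 111699 × 0.5693 ≈ 317.94 m.
So the lower-latitude error exceeds the higher by 554.77 − 317.94 = 236.83 m.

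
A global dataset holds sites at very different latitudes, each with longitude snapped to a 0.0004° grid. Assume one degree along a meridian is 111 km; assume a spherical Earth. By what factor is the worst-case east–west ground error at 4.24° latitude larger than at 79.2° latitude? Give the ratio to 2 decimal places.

With a 0.0004° grid the true value lies within half a step, ±0.0004°/2 = ±0.0002°, of the stored one.
Error at 4.24° = 0.0002° × 111000 × cos 4.24° ≈ 22.2 × 0.9973 = 22.139 m.
At 79.2°: 0.0002° × 111000 × cos 79.2° = 0.0002 × 111000 × 0.1874 ≈ 4.1599 m.
Ratio: 22.139 / 4.1599 = cos 4.24° / cos 79.2° ≈ 5.3221.

5.32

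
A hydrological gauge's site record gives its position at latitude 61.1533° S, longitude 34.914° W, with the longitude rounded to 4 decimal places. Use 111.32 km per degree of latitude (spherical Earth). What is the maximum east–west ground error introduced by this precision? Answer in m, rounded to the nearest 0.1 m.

2.7 m

Rounding to 4 decimal places leaves the longitude within ±5e-05° of the true value.
Parallels shrink by cos φ, so at 61.1533° a degree of longitude is 111320 × 0.4825 ≈ 53708.3 m.
Maximum E–W displacement: 5e-05 × 53708.3 = 2.68542 m.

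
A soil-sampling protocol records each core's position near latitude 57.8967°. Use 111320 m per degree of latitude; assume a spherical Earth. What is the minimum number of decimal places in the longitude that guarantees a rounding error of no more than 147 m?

3 decimal places

At 57.8967° one degree of longitude covers 111320 × cos 57.8967° ≈ 111320 × 0.5314 ≈ 59160.7 m.
Rounding to N decimal places gives at most 0.5 × 10⁻ᴺ degrees of error, i.e. 0.5 × 10⁻ᴺ × 59160.7 m.
Setting 29580.4 × 10⁻ᴺ ≤ 147 gives 10ᴺ ≥ 201.2, i.e. N ≥ 2.30.
So 3 decimal places suffice (29.6 m); 2 would allow up to 296 m.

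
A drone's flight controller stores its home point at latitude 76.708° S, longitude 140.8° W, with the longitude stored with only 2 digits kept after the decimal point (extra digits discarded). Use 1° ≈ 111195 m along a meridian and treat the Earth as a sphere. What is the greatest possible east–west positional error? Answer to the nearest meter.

256 meters

Truncating at 2 decimal places can drop up to a full unit in the last place, so the longitude may be off by as much as 0.01°.
Parallels shrink by cos φ, so at 76.708° a degree of longitude is 111195 × 0.2299 ≈ 25565.3 m.
East–west error: 0.01° × 25565.3 m/° ≈ 255.653 m.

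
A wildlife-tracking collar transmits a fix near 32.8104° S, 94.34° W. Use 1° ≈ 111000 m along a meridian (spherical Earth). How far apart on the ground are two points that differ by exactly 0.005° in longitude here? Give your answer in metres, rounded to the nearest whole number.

466 metres

0.005° of longitude at 32.8104° is 0.005 × 111000 × cos 32.8104° ≈ 0.005 × 93292 = 466.46 m.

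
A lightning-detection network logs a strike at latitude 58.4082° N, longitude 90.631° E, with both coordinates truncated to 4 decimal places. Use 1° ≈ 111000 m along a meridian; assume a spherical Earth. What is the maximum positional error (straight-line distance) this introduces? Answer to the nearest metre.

13 metres

Truncating at 4 decimal places can drop up to a full unit in the last place, so each coordinate may be off by as much as 0.0001°.
N–S: 0.0001° × 111000 m/° = 11.1 m.
E–W at 58.4082°: 0.0001° × 111000 × cos 58.4082° = 0.0001 × 111000 × 0.5239 ≈ 5.81489 m.
Worst case both components are at the extreme and orthogonal: √(11.1² + 5.81489²) ≈ 12.5309 m.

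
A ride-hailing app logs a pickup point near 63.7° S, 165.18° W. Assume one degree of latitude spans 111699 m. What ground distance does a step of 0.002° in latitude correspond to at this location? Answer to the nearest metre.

223 metres

Along a meridian 0.002° is 0.002 × 111699 = 223.398 m.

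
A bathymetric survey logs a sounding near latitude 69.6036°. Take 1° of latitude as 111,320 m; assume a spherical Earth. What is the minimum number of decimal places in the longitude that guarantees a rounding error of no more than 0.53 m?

5 decimal places

At 69.6036° one degree of longitude covers 111320 × cos 69.6036° ≈ 111320 × 0.3485 ≈ 38796.5 m.
N decimal places → at most half a unit in the last place, 0.5 × 10⁻ᴺ° = 38796.5/2 × 10⁻ᴺ m.
Need 0.5 × 38796.5 × 10⁻ᴺ ≤ 0.53 → 10⁻ᴺ ≤ 2.732e-05, so N ≥ 4.56.
So 5 decimal places suffice (0.194 m); 4 would allow up to 1.94 m.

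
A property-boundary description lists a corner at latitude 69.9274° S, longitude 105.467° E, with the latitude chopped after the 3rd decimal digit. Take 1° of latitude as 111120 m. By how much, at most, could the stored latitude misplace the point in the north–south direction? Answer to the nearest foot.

365 feet

Truncating at 3 decimal places can drop up to a full unit in the last place, so the latitude may be off by as much as 0.001°.
North–south distance: 0.001° × 111120 m/° = 111.12 m.
In feet: 111.12 m ÷ 0.3048 ≈ 364.57 ft.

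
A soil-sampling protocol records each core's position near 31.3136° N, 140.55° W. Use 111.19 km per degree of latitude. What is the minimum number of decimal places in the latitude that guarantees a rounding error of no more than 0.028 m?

7 decimal places

One degree of latitude covers 111190 m.
N decimal places → at most half a unit in the last place, 0.5 × 10⁻ᴺ° = 111190/2 × 10⁻ᴺ m.
Need 0.5 × 111190 × 10⁻ᴺ ≤ 0.028 → 10⁻ᴺ ≤ 5.036e-07, so N ≥ 6.30.
N = 6 would give 0.0556 m (too coarse); N = 7 gives 0.00556 m ≤ 0.028 m.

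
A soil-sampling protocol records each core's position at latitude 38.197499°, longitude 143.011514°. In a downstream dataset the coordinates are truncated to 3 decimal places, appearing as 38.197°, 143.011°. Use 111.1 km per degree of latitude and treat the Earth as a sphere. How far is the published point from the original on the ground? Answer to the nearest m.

Δlat = 38.197499 − 38.197 = +0.000499°; Δlon = 143.011514 − 143.011 = +0.000514°.
N–S: 0.000499° × 111100 m/° = 55.4389 m.
E–W at 38.197°: 0.000514° × 111100 × cos 38.197° = 0.000514 × 111100 × 0.7859 ≈ 44.8785 m.
Distance: √(55.4389² + 44.8785²) ≈ 71.3271 m.

71 m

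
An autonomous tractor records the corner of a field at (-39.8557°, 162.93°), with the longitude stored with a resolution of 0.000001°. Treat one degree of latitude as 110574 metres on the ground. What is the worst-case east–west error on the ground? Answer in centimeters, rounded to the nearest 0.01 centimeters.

With a 0.000001° grid the true value lies within half a step, ±0.000001°/2 = ±5e-07°, of the stored one.
One degree of longitude at 39.8557° is 110574 × cos 39.8557° ≈ 110574 × 0.7677 = 84883.3 m.
Maximum E–W displacement: 5e-07 × 84883.3 = 0.0424417 m.
That is 0.0424417 m = 4.2442 cm.

4.24 centimeters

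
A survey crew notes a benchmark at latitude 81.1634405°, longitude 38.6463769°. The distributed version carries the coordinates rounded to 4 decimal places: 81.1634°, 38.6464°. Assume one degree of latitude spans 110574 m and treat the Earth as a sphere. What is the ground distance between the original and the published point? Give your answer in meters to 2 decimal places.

The latitude changed by +0.0000405° and the longitude by -0.0000231°.
North–south shift: 0.0000405 × 110574 = 4.47825 m.
E–W at 81.1634°: -0.0000231° × 110574 × cos 81.1634° = -0.0000231 × 110574 × 0.1536 ≈ -0.392378 m.
Combined displacement = (4.47825² + 0.392378²)^½ ≈ 4.4954 m.

4.50 meters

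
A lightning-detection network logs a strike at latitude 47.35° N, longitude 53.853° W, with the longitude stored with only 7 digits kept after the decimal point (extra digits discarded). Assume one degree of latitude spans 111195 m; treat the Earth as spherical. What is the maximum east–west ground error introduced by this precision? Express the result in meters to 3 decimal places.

0.008 meters

Truncating at 7 decimal places can drop up to a full unit in the last place, so the longitude may be off by as much as 1e-07°.
At latitude 47.35° a degree of longitude spans 111195 m × cos 47.35° = 111195 × 0.6775 ≈ 75336.6 m.
Maximum E–W displacement: 1e-07 × 75336.6 = 0.00753366 m.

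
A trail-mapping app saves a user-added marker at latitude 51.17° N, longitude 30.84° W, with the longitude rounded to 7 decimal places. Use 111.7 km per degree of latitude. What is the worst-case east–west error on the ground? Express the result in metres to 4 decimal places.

Rounding to 7 decimal places leaves the longitude within ±5e-08° of the true value.
One degree of longitude at 51.17° is 111700 × cos 51.17° ≈ 111700 × 0.6270 = 70037.2 m.
East–west error: 5e-08° × 70037.2 m/° ≈ 0.00350186 m.

0.0035 metres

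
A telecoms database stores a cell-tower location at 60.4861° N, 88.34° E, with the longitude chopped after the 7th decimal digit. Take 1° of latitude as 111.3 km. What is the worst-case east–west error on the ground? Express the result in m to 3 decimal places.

0.005 m

Truncating at 7 decimal places can drop up to a full unit in the last place, so the longitude may be off by as much as 1e-07°.
One degree of longitude at 60.4861° is 111300 × cos 60.4861° ≈ 111300 × 0.4926 = 54830.2 m.
So at most 1e-07° × 54830.2 ≈ 0.00548302 m east–west.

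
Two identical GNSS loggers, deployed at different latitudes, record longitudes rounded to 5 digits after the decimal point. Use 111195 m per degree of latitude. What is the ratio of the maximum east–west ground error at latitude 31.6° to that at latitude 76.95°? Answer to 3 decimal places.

Rounding to 5 decimal places leaves the longitude within ±5e-06° of the true value.
Error at 31.6° = 5e-06° × 111195 × cos 31.6° ≈ 0.55597 × 0.8517 = 0.47354 m.
Error at 76.95° = 5e-06° × 111195 × cos 76.95° ≈ 0.55597 × 0.2258 = 0.12554 m.
The ratio reduces to cos 31.6° / cos 76.95° = 0.8517/0.2258 ≈ 3.7720.

3.772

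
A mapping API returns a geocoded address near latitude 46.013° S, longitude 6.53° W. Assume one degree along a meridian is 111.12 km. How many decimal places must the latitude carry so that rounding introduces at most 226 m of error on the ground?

3

One degree of latitude covers 111120 m.
With N decimal places the half-ulp bound is 0.5·10⁻ᴺ°, or 0.5·10⁻ᴺ × 111120 m on the ground.
Setting 55560 × 10⁻ᴺ ≤ 226 gives 10ᴺ ≥ 245.8, i.e. N ≥ 2.39.
So 3 decimal places suffice (55.6 m); 2 would allow up to 556 m.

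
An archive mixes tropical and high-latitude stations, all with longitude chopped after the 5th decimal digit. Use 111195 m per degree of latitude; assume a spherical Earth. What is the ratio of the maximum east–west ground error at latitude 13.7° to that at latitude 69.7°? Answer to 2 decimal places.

2.80

Truncating at 5 decimal places can drop up to a full unit in the last place, so the longitude may be off by as much as 1e-05°.
At 13.7°: 1e-05° × 111195 × cos 13.7° = 1e-05 × 111195 × 0.9715 ≈ 1.0803 m.
At 69.7°: 1e-05° × 111195 × cos 69.7° = 1e-05 × 111195 × 0.3469 ≈ 0.38578 m.
The ratio reduces to cos 13.7° / cos 69.7° = 0.9715/0.3469 ≈ 2.8004.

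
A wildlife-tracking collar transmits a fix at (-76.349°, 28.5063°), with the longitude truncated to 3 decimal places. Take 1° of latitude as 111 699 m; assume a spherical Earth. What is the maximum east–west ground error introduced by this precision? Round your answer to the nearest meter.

26 meters

Truncating at 3 decimal places can drop up to a full unit in the last place, so the longitude may be off by as much as 0.001°.
One degree of longitude at 76.349° is 111699 × cos 76.349° ≈ 111699 × 0.2360 = 26361.8 m.
Maximum E–W displacement: 0.001 × 26361.8 = 26.3618 m.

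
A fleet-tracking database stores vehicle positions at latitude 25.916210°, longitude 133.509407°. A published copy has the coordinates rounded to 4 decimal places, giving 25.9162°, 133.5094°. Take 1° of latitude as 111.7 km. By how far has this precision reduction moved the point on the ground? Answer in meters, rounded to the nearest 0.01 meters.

Δlat = 25.916210 − 25.9162 = +0.000010°; Δlon = 133.509407 − 133.5094 = +0.000007°.
N–S: 0.000010° × 111700 m/° = 1.117 m.
E–W at 25.9162°: 0.000007° × 111700 × cos 25.9162° = 0.000007 × 111700 × 0.8994 ≈ 0.703268 m.
Hypotenuse of the two orthogonal shifts: √(1.117² + 0.703268²) = 1.31995 m.

1.32 meters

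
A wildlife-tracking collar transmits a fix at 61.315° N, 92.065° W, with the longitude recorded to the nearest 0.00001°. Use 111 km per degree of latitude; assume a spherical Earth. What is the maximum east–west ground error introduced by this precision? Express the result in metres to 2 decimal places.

0.27 metres

Rounding to 5 decimal places leaves the longitude within ±5e-06° of the true value.
Parallels shrink by cos φ, so at 61.315° a degree of longitude is 111000 × 0.4800 ≈ 53279.3 m.
East–west error: 5e-06° × 53279.3 m/° ≈ 0.266397 m.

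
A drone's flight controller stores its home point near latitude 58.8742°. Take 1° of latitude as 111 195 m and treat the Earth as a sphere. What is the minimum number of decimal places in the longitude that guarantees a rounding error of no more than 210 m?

3 decimal places

At 58.8742° one degree of longitude covers 111195 × cos 58.8742° ≈ 111195 × 0.5169 ≈ 57478.8 m.
With N decimal places the half-ulp bound is 0.5·10⁻ᴺ°, or 0.5·10⁻ᴺ × 57478.8 m on the ground.
Setting 28739.4 × 10⁻ᴺ ≤ 210 gives 10ᴺ ≥ 136.9, i.e. N ≥ 2.14.
At 2 places the error can reach 287 m, but 3 places keeps it to 28.7 m.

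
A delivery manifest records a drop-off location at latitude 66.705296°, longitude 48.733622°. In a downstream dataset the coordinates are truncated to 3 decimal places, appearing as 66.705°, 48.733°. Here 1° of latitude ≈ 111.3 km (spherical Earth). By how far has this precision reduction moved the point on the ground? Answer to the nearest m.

43 m

The latitude changed by +0.000296° and the longitude by +0.000622°.
N–S: 0.000296° × 111300 m/° = 32.9448 m.
East–west at this latitude: 0.000622° × 111300 × cos 66.705° ≈ 0.000622 × 44015.3 = 27.3775 m.
Combined displacement = (32.9448² + 27.3775²)^½ ≈ 42.8356 m.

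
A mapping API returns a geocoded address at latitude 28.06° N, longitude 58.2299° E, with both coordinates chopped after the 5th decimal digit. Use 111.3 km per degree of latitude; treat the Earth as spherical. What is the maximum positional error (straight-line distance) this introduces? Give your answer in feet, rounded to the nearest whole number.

Truncating at 5 decimal places can drop up to a full unit in the last place, so each coordinate may be off by as much as 1e-05°.
North–south component: 1e-05° × 111300 = 1.113 m.
E–W at 28.06°: 1e-05° × 111300 × cos 28.06° = 1e-05 × 111300 × 0.8825 ≈ 0.982173 m.
Combining orthogonally: (1.113² + 0.982173²)^½ ≈ 1.4844 m.
In feet: 1.4844 m ÷ 0.3048 ≈ 4.8701 ft.

5 feet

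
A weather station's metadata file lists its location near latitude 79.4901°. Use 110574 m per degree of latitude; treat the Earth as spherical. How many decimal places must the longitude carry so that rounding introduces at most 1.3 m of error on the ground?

4 decimal places

At 79.4901° one degree of longitude covers 110574 × cos 79.4901° ≈ 110574 × 0.1824 ≈ 20169.3 m.
N decimal places → at most half a unit in the last place, 0.5 × 10⁻ᴺ° = 20169.3/2 × 10⁻ᴺ m.
Setting 10084.6 × 10⁻ᴺ ≤ 1.3 gives 10ᴺ ≥ 7757, i.e. N ≥ 3.89.
At 3 places the error can reach 10.1 m, but 4 places keeps it to 1.01 m.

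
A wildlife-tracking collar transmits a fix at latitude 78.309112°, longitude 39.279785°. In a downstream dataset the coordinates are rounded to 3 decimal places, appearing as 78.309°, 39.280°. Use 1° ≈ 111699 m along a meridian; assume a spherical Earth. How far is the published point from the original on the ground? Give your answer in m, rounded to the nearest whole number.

13 m

The latitude changed by +0.000112° and the longitude by -0.000215°.
N–S: 0.000112° × 111699 m/° = 12.5103 m.
East–west at this latitude: -0.000215° × 111699 × cos 78.309° ≈ -0.000215 × 22634 = -4.8663 m.
Hypotenuse of the two orthogonal shifts: √(12.5103² + 4.8663²) = 13.4234 m.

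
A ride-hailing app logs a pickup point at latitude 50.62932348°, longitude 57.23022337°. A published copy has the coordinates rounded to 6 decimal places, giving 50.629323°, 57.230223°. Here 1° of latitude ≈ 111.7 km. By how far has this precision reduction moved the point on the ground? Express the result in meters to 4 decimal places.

0.0597 meters

Δlat = 50.62932348 − 50.629323 = +0.00000048°; Δlon = 57.23022337 − 57.230223 = +0.00000037°.
North–south shift: 0.00000048 × 111700 = 0.053616 m.
East–west at this latitude: 0.00000037° × 111700 × cos 50.6293° ≈ 0.00000037 × 70855.2 = 0.0262164 m.
Combined displacement = (0.053616² + 0.0262164²)^½ ≈ 0.0596823 m.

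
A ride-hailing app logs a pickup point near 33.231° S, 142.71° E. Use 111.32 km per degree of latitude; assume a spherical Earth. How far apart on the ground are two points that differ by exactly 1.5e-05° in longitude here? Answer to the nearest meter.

At 33.231° a degree of longitude is 111320 × cos 33.231° ≈ 93115.6 m, so 1.5e-05° corresponds to 1.39673 m.

1 meters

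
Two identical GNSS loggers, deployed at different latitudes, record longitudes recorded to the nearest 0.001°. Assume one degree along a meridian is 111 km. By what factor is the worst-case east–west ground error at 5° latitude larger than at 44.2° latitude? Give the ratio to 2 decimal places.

1.39

Rounding to 3 decimal places leaves the longitude within ±0.0005° of the true value.
Error at 5° = 0.0005° × 111000 × cos 5° ≈ 55.5 × 0.9962 = 55.289 m.
Error at 44.2° = 0.0005° × 111000 × cos 44.2° ≈ 55.5 × 0.7169 = 39.789 m.
Ratio: 55.289 / 39.789 = cos 5° / cos 44.2° ≈ 1.3896.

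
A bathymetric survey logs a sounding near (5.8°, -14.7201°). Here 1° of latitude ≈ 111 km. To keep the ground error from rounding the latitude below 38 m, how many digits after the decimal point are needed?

4 decimal places

One degree of latitude covers 111000 m.
Rounding to N decimal places gives at most 0.5 × 10⁻ᴺ degrees of error, i.e. 0.5 × 10⁻ᴺ × 111000 m.
Setting 55500 × 10⁻ᴺ ≤ 38 gives 10ᴺ ≥ 1461, i.e. N ≥ 3.16.
At 3 places the error can reach 55.5 m, but 4 places keeps it to 5.55 m.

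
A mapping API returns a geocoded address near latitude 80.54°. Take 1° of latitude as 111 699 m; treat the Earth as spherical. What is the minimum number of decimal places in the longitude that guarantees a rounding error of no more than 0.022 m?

6 decimal places

At 80.54° one degree of longitude covers 111699 × cos 80.54° ≈ 111699 × 0.1644 ≈ 18358.7 m.
Rounding to N decimal places gives at most 0.5 × 10⁻ᴺ degrees of error, i.e. 0.5 × 10⁻ᴺ × 18358.7 m.
Need 0.5 × 18358.7 × 10⁻ᴺ ≤ 0.022 → 10⁻ᴺ ≤ 2.397e-06, so N ≥ 5.62.
So 6 decimal places suffice (0.00918 m); 5 would allow up to 0.0918 m.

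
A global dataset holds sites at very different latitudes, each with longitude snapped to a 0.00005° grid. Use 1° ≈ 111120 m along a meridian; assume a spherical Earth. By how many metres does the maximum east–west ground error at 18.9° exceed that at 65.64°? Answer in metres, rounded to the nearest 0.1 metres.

With a 0.00005° grid the true value lies within half a step, ±0.00005°/2 = ±2.5e-05°, of the stored one.
Error at 18.9° = 2.5e-05° × 111120 × cos 18.9° ≈ 2.778 × 0.9461 = 2.6282 m.
At 65.64°: 2.5e-05° × 111120 × cos 65.64° = 2.5e-05 × 111120 × 0.4125 ≈ 1.1458 m.
Difference: 2.6282 − 1.1458 = 1.4824 m.

1.5 metres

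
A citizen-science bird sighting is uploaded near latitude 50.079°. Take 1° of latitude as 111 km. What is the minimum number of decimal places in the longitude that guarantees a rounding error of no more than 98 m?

3

At 50.079° one degree of longitude covers 111000 × cos 50.079° ≈ 111000 × 0.6417 ≈ 71232.1 m.
Rounding to N decimal places gives at most 0.5 × 10⁻ᴺ degrees of error, i.e. 0.5 × 10⁻ᴺ × 71232.1 m.
Need 0.5 × 71232.1 × 10⁻ᴺ ≤ 98 → 10⁻ᴺ ≤ 2.752e-03, so N ≥ 2.56.
N = 2 would give 356 m (too coarse); N = 3 gives 35.6 m ≤ 98 m.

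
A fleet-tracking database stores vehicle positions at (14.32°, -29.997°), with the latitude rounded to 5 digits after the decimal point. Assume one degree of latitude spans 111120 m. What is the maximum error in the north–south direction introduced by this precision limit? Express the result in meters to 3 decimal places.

Rounding to 5 decimal places leaves the latitude within ±5e-06° of the true value.
Along the meridian that is 5e-06° × 111120 m/° = 0.5556 m.

0.556 meters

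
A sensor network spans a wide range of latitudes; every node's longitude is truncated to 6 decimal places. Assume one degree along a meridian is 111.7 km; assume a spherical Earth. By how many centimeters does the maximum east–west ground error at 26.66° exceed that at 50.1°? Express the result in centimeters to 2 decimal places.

Truncating at 6 decimal places can drop up to a full unit in the last place, so the longitude may be off by as much as 1e-06°.
Error at 26.66° = 1e-06° × 111700 × cos 26.66° ≈ 0.1117 × 0.8937 = 0.099825 m.
Error at 50.1° = 1e-06° × 111700 × cos 50.1° ≈ 0.1117 × 0.6414 = 0.07165 m.
Difference: 0.099825 − 0.07165 = 0.028175 m.
That is 0.0281747 m = 2.8175 cm.

2.82 centimeters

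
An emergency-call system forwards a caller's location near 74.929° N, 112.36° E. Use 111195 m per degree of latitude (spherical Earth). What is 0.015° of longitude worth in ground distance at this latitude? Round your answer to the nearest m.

At 74.929° a degree of longitude is 111195 × cos 74.929° ≈ 28912.5 m, so 0.015° corresponds to 433.687 m.

434 m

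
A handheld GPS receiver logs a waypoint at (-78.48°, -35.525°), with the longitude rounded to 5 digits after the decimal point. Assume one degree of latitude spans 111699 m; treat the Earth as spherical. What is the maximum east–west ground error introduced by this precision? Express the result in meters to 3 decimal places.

Rounding to 5 decimal places leaves the longitude within ±5e-06° of the true value.
At latitude 78.48° a degree of longitude spans 111699 m × cos 78.48° = 111699 × 0.1997 ≈ 22307.4 m.
Maximum E–W displacement: 5e-06 × 22307.4 = 0.111537 m.

0.112 meters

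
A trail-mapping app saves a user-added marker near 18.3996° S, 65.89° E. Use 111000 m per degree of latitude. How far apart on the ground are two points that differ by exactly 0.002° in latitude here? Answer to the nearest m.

Along a meridian 0.002° is 0.002 × 111000 = 222 m.

222 m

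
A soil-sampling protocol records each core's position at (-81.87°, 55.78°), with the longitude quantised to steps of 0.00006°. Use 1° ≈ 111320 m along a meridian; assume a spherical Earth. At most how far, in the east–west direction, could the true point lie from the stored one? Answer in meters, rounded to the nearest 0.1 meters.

With a 0.00006° grid the true value lies within half a step, ±0.00006°/2 = ±3e-05°, of the stored one.
At latitude 81.87° a degree of longitude spans 111320 m × cos 81.87° = 111320 × 0.1414 ≈ 15742.8 m.
East–west error: 3e-05° × 15742.8 m/° ≈ 0.472285 m.

0.5 meters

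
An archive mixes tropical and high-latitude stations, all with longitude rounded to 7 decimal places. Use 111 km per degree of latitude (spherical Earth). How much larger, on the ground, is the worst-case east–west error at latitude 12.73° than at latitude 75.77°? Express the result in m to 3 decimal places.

Rounding to 7 decimal places leaves the longitude within ±5e-08° of the true value.
Error at 12.73° = 5e-08° × 111000 × cos 12.73° ≈ 0.00555 × 0.9754 = 0.0054136 m.
At 75.77°: 5e-08° × 111000 × cos 75.77° = 5e-08 × 111000 × 0.2458 ≈ 0.0013643 m.
So the lower-latitude error exceeds the higher by 0.0054136 − 0.0013643 = 0.0040493 m.

0.004 m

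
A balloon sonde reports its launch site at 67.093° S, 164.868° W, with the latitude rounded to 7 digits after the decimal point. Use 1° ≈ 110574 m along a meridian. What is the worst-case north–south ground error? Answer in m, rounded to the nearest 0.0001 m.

0.0055 m

Rounding to 7 decimal places leaves the latitude within ±5e-08° of the true value.
North–south distance: 5e-08° × 110574 m/° = 0.0055287 m.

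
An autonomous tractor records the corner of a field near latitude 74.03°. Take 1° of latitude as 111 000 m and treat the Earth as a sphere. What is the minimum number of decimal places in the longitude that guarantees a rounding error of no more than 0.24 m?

At 74.03° one degree of longitude covers 111000 × cos 74.03° ≈ 111000 × 0.2751 ≈ 30539.9 m.
N decimal places → at most half a unit in the last place, 0.5 × 10⁻ᴺ° = 30539.9/2 × 10⁻ᴺ m.
Setting 15269.9 × 10⁻ᴺ ≤ 0.24 gives 10ᴺ ≥ 6.362e+04, i.e. N ≥ 4.80.
At 4 places the error can reach 1.53 m, but 5 places keeps it to 0.153 m.

5 decimal places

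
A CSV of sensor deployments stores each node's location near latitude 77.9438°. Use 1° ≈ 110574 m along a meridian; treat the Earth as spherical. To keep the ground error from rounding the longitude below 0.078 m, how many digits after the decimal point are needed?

At 77.9438° one degree of longitude covers 110574 × cos 77.9438° ≈ 110574 × 0.2089 ≈ 23095.7 m.
Rounding to N decimal places gives at most 0.5 × 10⁻ᴺ degrees of error, i.e. 0.5 × 10⁻ᴺ × 23095.7 m.
Need 0.5 × 23095.7 × 10⁻ᴺ ≤ 0.078 → 10⁻ᴺ ≤ 6.755e-06, so N ≥ 5.17.
So 6 decimal places suffice (0.0115 m); 5 would allow up to 0.115 m.

6 decimal places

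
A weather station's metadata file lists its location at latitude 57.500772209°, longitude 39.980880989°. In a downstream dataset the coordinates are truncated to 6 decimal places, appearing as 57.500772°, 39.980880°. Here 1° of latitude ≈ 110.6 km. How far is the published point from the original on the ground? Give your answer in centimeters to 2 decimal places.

Δlat = 57.500772209 − 57.500772 = +0.000000209°; Δlon = 39.980880989 − 39.980880 = +0.000000989°.
North–south shift: 0.000000209 × 110600 = 0.0231154 m.
East–west at this latitude: 0.000000989° × 110600 × cos 57.5008° ≈ 0.000000989 × 59424.1 = 0.0587704 m.
Combined displacement = (0.0231154² + 0.0587704²)^½ ≈ 0.0631529 m.
That is 0.0631529 m = 6.3153 cm.

6.32 centimeters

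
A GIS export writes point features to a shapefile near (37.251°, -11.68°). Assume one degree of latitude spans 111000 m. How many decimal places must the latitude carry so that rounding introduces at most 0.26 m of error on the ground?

6

One degree of latitude covers 111000 m.
Rounding to N decimal places gives at most 0.5 × 10⁻ᴺ degrees of error, i.e. 0.5 × 10⁻ᴺ × 111000 m.
Need 0.5 × 111000 × 10⁻ᴺ ≤ 0.26 → 10⁻ᴺ ≤ 4.685e-06, so N ≥ 5.33.
N = 5 would give 0.555 m (too coarse); N = 6 gives 0.0555 m ≤ 0.26 m.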